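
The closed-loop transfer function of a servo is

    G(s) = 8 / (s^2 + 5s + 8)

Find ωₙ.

Compare the denominator to the standard form s^2 + 2ζωₙs + ωₙ².
ωₙ² = 8, so ωₙ = √8 ≈ 2.828 rad/s.

ωₙ ≈ 2.828 rad/s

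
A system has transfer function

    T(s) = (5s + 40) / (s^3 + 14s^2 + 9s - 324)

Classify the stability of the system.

The denominator s^3 + 14s^2 + 9s - 324 factors as (s - 4)(s + 9)^2, giving poles at s = 4, -9, -9.
Since the pole(s) at s = 4 lie in the right half-plane, the system is unstable.

unstable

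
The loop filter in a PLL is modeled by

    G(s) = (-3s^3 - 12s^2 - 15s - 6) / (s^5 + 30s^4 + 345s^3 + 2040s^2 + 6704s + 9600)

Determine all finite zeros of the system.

Set the numerator to zero: -3s^3 - 12s^2 - 15s - 6 = 0, i.e. -3·(s^3 + 4s^2 + 5s + 2) = 0.
Factoring: (s + 1)^2(s + 2) = 0.

s = -1, -1, -2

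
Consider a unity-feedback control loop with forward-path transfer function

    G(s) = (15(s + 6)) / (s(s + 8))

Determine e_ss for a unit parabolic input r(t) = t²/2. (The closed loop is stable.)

G(s) has one pole at the origin.
This is a Type 1 system; Ka = lim_{s→0} s^2·G(s) = 0, so the steady-state error for a parabola input is infinite.

e_ss = ∞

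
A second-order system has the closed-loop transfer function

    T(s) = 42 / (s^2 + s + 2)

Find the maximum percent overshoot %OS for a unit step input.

Comparing s^2 + s + 2 to s^2 + 2ζωₙs + ωₙ²: ωₙ = √2 ≈ 1.414 rad/s and ζ = 1/(2·√2) ≈ 0.3536.
%OS = 100·exp(−πζ/√(1−ζ²)) = 100·exp(−π·0.3536/√(1−0.3536²)) ≈ 30.5%.

%OS ≈ 30.5%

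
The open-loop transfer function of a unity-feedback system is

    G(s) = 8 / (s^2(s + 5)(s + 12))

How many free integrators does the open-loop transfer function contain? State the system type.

The denominator has 2 factors of s at the origin (free integrators), so this is a Type 2 system.

Type 2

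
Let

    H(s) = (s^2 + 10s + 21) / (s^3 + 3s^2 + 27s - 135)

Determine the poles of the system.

s = -3 ± 6j, 3

The poles are the roots of the denominator s^3 + 3s^2 + 27s - 135 = 0.
Trying s = 3: the polynomial evaluates to 0, so (s - 3) is a factor.
Dividing out leaves s^2 + 6s + 45 = 0.
The quadratic formula then gives s = -3 ± 6j.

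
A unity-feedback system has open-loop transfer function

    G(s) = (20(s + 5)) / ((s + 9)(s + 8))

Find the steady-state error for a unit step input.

G(s) has no poles at the origin.
This is a Type 0 system. Kp = lim_{s→0} G(s) = 100/72 = 25/18.
e_ss = 1/(1 + Kp) = 1/(1 + 25/18) = 18/43 ≈ 0.4186.

e_ss = 0.4186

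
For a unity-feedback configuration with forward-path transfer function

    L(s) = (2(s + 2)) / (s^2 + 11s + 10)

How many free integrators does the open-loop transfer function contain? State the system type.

Type 0

The denominator has no factor of s at the origin — no free integrator — so this is a Type 0 system.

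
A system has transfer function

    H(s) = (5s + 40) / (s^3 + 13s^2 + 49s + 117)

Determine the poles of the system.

s = -9, -2 + 3j, -2 - 3j

The poles are the roots of the denominator s^3 + 13s^2 + 49s + 117 = 0.
Trying s = -9: the polynomial evaluates to 0, so (s + 9) is a factor.
Dividing out leaves s^2 + 4s + 13 = 0.
The quadratic formula then gives s = -2 ± 3j.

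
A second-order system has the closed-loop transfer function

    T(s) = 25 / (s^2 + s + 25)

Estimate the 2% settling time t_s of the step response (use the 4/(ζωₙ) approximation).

t_s ≈ 8 s

Comparing s^2 + s + 25 to s^2 + 2ζωₙs + ωₙ²: ωₙ = 5 rad/s and ζ = 1/(2·5) = 0.1.
ζωₙ = 1/2 = 0.5, so t_s ≈ 4/(ζωₙ) = 4/0.5 = 8 s.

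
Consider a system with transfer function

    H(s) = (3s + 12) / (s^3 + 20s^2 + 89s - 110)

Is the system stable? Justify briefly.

unstable

The denominator s^3 + 20s^2 + 89s - 110 factors as (s + 10)(s - 1)(s + 11), giving poles at s = -10, 1, -11.
Since the pole(s) at s = 1 lie in the right half-plane, the system is unstable.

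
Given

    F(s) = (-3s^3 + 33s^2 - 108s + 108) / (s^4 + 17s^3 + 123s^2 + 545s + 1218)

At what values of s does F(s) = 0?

s = 2, 3, 6

Set the numerator to zero: -3s^3 + 33s^2 - 108s + 108 = 0, i.e. -3·(s^3 - 11s^2 + 36s - 36) = 0.
Factoring: (s - 2)(s - 3)(s - 6) = 0.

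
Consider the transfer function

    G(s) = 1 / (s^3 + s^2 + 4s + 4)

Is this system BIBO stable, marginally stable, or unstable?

The denominator s^3 + s^2 + 4s + 4 factors as (s^2 + 4)(s + 1), giving poles at s = ±2j, -1.
Since the simple pole(s) at s = ±2j lie on the jω-axis with none in the right half-plane, the system is marginally stable.

marginally stable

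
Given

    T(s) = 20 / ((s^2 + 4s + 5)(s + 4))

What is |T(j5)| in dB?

|T(j5)|_dB ≈ -19.1 dB

Substitute s = j5: numerator = 20, denominator = -180 - j20.
|T(j5)| = |20| / |-180 - j20| = 20 / 181.11 ≈ 0.1104.
In decibels: 20·log₁₀(0.1104) ≈ -19.1 dB.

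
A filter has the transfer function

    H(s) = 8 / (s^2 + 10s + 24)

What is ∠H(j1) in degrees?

∠H(j1) ≈ -23.50°

At s = j1: numerator = 8, denominator = 23 + j10.
∠H = ∠num − ∠den = 0° − (23.499°) = -23.50°.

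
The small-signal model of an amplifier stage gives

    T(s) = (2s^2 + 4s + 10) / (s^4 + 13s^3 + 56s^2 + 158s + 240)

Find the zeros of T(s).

Set the numerator to zero: 2s^2 + 4s + 10 = 0, i.e. 2·(s^2 + 2s + 5) = 0.
Factoring: (s^2 + 2s + 5) = 0.

s = -1 + 2j, -1 - 2j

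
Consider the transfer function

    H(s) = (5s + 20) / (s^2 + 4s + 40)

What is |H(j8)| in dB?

Substitute s = j8: numerator = 20 + j40, denominator = -24 + j32.
|H(j8)| = |20 + j40| / |-24 + j32| = 44.721 / 40 ≈ 1.118.
In decibels: 20·log₁₀(1.118) ≈ 0.969 dB.

|H(j8)|_dB ≈ 0.969 dB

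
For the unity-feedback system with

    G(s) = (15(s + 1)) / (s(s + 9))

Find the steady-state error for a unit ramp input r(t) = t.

e_ss = 0.6000

G(s) has one pole at the origin.
This is a Type 1 system. Kv = lim_{s→0} s·G(s) = 15/9 = 5/3.
e_ss = 1/Kv = 1/(5/3) = 3/5 ≈ 0.6000.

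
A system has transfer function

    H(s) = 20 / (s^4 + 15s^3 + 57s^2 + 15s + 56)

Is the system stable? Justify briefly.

marginally stable

The denominator s^4 + 15s^3 + 57s^2 + 15s + 56 factors as (s^2 + 1)(s + 7)(s + 8), giving poles at s = ±j, -7, -8.
Since the simple pole(s) at s = ±j lie on the jω-axis with none in the right half-plane, the system is marginally stable.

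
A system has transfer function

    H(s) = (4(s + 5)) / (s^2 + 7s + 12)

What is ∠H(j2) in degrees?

∠H(j2) ≈ -38.45°

At s = j2: numerator = 20 + j8, denominator = 8 + j14.
∠H = ∠num − ∠den = 21.801° − (60.255°) = -38.45°.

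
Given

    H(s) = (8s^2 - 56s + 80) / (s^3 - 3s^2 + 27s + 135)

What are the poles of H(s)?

The poles are the roots of the denominator s^3 - 3s^2 + 27s + 135 = 0.
Trying s = -3: the polynomial evaluates to 0, so (s + 3) is a factor.
Dividing out leaves s^2 - 6s + 45 = 0.
The quadratic formula then gives s = 3 ± 6j.

s = 3 + 6j, 3 - 6j, -3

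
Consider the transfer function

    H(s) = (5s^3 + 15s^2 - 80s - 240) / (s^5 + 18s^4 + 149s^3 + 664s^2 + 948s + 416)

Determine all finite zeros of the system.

s = 4, -4, -3

Set the numerator to zero: 5s^3 + 15s^2 - 80s - 240 = 0, i.e. 5·(s^3 + 3s^2 - 16s - 48) = 0.
Factoring: (s - 4)(s + 4)(s + 3) = 0.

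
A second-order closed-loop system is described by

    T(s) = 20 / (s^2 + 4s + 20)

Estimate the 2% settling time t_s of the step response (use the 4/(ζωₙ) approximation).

t_s ≈ 2 s

Comparing s^2 + 4s + 20 to s^2 + 2ζωₙs + ωₙ²: ωₙ = √20 ≈ 4.472 rad/s and ζ = 4/(2·√20) ≈ 0.4472.
ζωₙ = 4/2 = 2, so t_s ≈ 4/(ζωₙ) = 4/2 = 2 s.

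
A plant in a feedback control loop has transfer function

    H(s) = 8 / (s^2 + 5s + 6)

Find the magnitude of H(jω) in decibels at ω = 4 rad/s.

Substitute s = j4: numerator = 8, denominator = -10 + j20.
|H(j4)| = |8| / |-10 + j20| = 8 / 22.361 ≈ 0.3578.
In decibels: 20·log₁₀(0.3578) ≈ -8.93 dB.

|H(j4)|_dB ≈ -8.93 dB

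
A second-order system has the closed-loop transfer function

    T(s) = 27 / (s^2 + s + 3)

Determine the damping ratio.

ζ ≈ 0.2887

Compare the denominator to the standard form s^2 + 2ζωₙs + ωₙ².
ωₙ² = 3, so ωₙ = √3 ≈ 1.732 rad/s.
2ζωₙ = 1, so ζ = 1/(2·√3) ≈ 0.2887.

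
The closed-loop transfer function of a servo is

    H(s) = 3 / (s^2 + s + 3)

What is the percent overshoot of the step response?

%OS ≈ 38.8%

Comparing s^2 + s + 3 to s^2 + 2ζωₙs + ωₙ²: ωₙ = √3 ≈ 1.732 rad/s and ζ = 1/(2·√3) ≈ 0.2887.
%OS = 100·exp(−πζ/√(1−ζ²)) = 100·exp(−π·0.2887/√(1−0.2887²)) ≈ 38.8%.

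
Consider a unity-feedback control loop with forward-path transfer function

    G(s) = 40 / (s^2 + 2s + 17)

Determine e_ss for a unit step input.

G(s) has no poles at the origin.
This is a Type 0 system. Kp = lim_{s→0} G(s) = 40/17.
e_ss = 1/(1 + Kp) = 1/(1 + 40/17) = 17/57 ≈ 0.2982.

e_ss = 0.2982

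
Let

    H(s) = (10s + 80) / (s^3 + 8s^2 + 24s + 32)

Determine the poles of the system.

s = -2 + 2j, -2 - 2j, -4

The poles are the roots of the denominator s^3 + 8s^2 + 24s + 32 = 0.
Trying s = -4: the polynomial evaluates to 0, so (s + 4) is a factor.
Dividing out leaves s^2 + 4s + 8 = 0.
The quadratic formula then gives s = -2 ± 2j.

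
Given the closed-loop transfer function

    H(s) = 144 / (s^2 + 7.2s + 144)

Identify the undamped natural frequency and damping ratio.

ωₙ = 12 rad/s, ζ = 0.3

Compare the denominator to the standard form s^2 + 2ζωₙs + ωₙ².
ωₙ² = 144, so ωₙ = 12 rad/s.
2ζωₙ = 7.2, so ζ = 7.2/(2·12) = 0.3.
With ζ = 0.3 the response is underdamped.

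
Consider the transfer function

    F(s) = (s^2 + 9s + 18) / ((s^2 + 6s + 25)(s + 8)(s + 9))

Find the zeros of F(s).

s = -3, -6

Set the numerator to zero: s^2 + 9s + 18 = 0.
Factoring: (s + 3)(s + 6) = 0.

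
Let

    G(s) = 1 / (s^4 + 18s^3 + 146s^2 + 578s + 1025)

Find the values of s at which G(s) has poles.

The poles are the roots of the denominator s^4 + 18s^3 + 146s^2 + 578s + 1025 = 0.
No real roots exist; factor into two real quadratics: (s^2 + 8s + 25)(s^2 + 10s + 41) = 0.
Each quadratic gives a conjugate pair via the quadratic formula.

s = -4 + 3j, -4 - 3j, -5 + 4j, -5 - 4j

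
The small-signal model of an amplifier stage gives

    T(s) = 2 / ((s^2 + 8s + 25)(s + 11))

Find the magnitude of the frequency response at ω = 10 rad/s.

|T(j10)| ≈ 0.001227

Substitute s = j10: numerator = 2, denominator = -1625 + j130.
|T(j10)| = |2| / |-1625 + j130| = 2 / 1630.2 ≈ 0.001227.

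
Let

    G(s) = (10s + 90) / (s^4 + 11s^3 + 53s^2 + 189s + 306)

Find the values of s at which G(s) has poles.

s = -3, -1 ± 4j, -6

The poles are the roots of the denominator s^4 + 11s^3 + 53s^2 + 189s + 306 = 0.
Trying s = -3: the polynomial evaluates to 0, so (s + 3) is a factor.
Dividing out leaves s^3 + 8s^2 + 29s + 102 = 0.
This factors further as (s^2 + 2s + 17)(s + 6) = 0.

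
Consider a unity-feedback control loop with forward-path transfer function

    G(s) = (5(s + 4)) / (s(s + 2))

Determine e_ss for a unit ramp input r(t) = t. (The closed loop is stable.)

e_ss = 0.1000

G(s) has one pole at the origin.
This is a Type 1 system. Kv = lim_{s→0} s·G(s) = 20/2 = 10.
e_ss = 1/Kv = 1/(10) = 1/10 ≈ 0.1000.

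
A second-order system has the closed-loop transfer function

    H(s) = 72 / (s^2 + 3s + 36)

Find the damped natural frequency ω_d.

Comparing s^2 + 3s + 36 to s^2 + 2ζωₙs + ωₙ²: ωₙ = 6 rad/s and ζ = 3/(2·6) = 0.25.
ζωₙ = 3/2 = 1.5, so ω_d = ωₙ√(1−ζ²) = √(ωₙ² − (ζωₙ)²) = √(36 − 1.5²) = √33.75 ≈ 5.809 rad/s.

ω_d ≈ 5.809 rad/s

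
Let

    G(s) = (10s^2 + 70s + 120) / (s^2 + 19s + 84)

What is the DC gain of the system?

G(0) = 10/7 ≈ 1.429

Set s = 0: G(0) = (120) / (84) = 10/7.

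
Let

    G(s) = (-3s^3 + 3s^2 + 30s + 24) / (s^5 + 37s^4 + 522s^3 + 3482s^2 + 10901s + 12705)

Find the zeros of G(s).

s = 4, -2, -1

Set the numerator to zero: -3s^3 + 3s^2 + 30s + 24 = 0, i.e. -3·(s^3 - s^2 - 10s - 8) = 0.
Factoring: (s - 4)(s + 2)(s + 1) = 0.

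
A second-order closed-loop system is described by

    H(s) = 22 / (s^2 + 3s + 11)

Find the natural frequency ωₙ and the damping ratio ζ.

Compare the denominator to the standard form s^2 + 2ζωₙs + ωₙ².
ωₙ² = 11, so ωₙ = √11 ≈ 3.317 rad/s.
2ζωₙ = 3, so ζ = 3/(2·√11) ≈ 0.4523.

ωₙ ≈ 3.317 rad/s, ζ ≈ 0.4523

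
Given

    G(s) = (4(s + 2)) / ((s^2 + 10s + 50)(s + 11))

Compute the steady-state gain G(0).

G(0) = 4/275 ≈ 0.01455

At s = 0 each factor (s + a) contributes a and each (s^2 + bs + c) contributes c.
G(0) = 4·(2) / ((50) · (11)) = 8/550 = 4/275.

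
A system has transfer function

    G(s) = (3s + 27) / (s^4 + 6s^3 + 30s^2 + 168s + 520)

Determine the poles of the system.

The poles are the roots of the denominator s^4 + 6s^3 + 30s^2 + 168s + 520 = 0.
No real roots exist; factor into two real quadratics: (s^2 + 8s + 20)(s^2 - 2s + 26) = 0.
Each quadratic gives a conjugate pair via the quadratic formula.

s = -4 ± 2j, 1 ± 5j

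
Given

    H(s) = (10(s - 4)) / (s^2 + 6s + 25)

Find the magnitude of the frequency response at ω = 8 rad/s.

|H(j8)| ≈ 1.446

Substitute s = j8: numerator = -40 + j80, denominator = -39 + j48.
|H(j8)| = |-40 + j80| / |-39 + j48| = 89.443 / 61.847 ≈ 1.446.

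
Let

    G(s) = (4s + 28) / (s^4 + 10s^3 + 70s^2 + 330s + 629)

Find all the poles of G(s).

s = -4 + j, -4 - j, -1 + 6j, -1 - 6j

The poles are the roots of the denominator s^4 + 10s^3 + 70s^2 + 330s + 629 = 0.
No real roots exist; factor into two real quadratics: (s^2 + 8s + 17)(s^2 + 2s + 37) = 0.
Each quadratic gives a conjugate pair via the quadratic formula.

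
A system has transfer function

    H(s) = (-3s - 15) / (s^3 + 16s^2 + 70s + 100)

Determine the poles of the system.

s = -3 + j, -3 - j, -10

The poles are the roots of the denominator s^3 + 16s^2 + 70s + 100 = 0.
Trying s = -10: the polynomial evaluates to 0, so (s + 10) is a factor.
Dividing out leaves s^2 + 6s + 10 = 0.
The quadratic formula then gives s = -3 ± 1j.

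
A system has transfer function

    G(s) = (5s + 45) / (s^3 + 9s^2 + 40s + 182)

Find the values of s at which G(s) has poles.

s = -1 + 5j, -1 - 5j, -7

The poles are the roots of the denominator s^3 + 9s^2 + 40s + 182 = 0.
Trying s = -7: the polynomial evaluates to 0, so (s + 7) is a factor.
Dividing out leaves s^2 + 2s + 26 = 0.
The quadratic formula then gives s = -1 ± 5j.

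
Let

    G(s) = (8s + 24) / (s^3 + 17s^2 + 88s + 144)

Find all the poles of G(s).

s = -4, -9, -4

The poles are the roots of the denominator s^3 + 17s^2 + 88s + 144 = 0.
Trying s = -4: the polynomial evaluates to 0, so (s + 4) is a factor.
Dividing out leaves s^2 + 13s + 36 = 0.
Factoring the quadratic: (s + 9)(s + 4) = 0.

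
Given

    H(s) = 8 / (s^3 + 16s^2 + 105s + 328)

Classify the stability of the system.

stable

The denominator s^3 + 16s^2 + 105s + 328 factors as (s^2 + 8s + 41)(s + 8), giving poles at s = -4 ± 5j, -8.
Since all poles lie strictly in the left half-plane, the system is stable.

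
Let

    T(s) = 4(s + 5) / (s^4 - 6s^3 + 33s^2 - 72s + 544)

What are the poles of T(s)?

s = -1 + 4j, -1 - 4j, 4 + 4j, 4 - 4j

The poles are the roots of the denominator s^4 - 6s^3 + 33s^2 - 72s + 544 = 0.
No real roots exist; factor into two real quadratics: (s^2 + 2s + 17)(s^2 - 8s + 32) = 0.
Each quadratic gives a conjugate pair via the quadratic formula.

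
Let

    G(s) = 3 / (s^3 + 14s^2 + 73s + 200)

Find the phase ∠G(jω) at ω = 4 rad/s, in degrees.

∠G(j4) ≈ -96.01°

At s = j4: numerator = 3, denominator = -24 + j228.
∠G = ∠num − ∠den = 0° − (96.009°) = -96.01°.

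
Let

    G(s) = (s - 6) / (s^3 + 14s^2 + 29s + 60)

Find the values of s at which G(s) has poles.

The poles are the roots of the denominator s^3 + 14s^2 + 29s + 60 = 0.
Trying s = -12: the polynomial evaluates to 0, so (s + 12) is a factor.
Dividing out leaves s^2 + 2s + 5 = 0.
The quadratic formula then gives s = -1 ± 2j.

s = -1 ± 2j, -12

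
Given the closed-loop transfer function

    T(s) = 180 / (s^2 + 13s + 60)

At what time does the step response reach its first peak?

t_p ≈ 0.7457 s

Comparing s^2 + 13s + 60 to s^2 + 2ζωₙs + ωₙ²: ωₙ = √60 ≈ 7.746 rad/s and ζ = 13/(2·√60) ≈ 0.8391.
ζωₙ = 13/2 = 6.5, so ω_d = ωₙ√(1−ζ²) = √(ωₙ² − (ζωₙ)²) = √(60 − 6.5²) = √17.75 ≈ 4.213 rad/s.
t_p = π/ω_d = π/4.213 ≈ 0.7457 s.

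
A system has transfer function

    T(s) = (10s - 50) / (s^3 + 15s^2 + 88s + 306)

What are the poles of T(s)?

The poles are the roots of the denominator s^3 + 15s^2 + 88s + 306 = 0.
Trying s = -9: the polynomial evaluates to 0, so (s + 9) is a factor.
Dividing out leaves s^2 + 6s + 34 = 0.
The quadratic formula then gives s = -3 ± 5j.

s = -3 ± 5j, -9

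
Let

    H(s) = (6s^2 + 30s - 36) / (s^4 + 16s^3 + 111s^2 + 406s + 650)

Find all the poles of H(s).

s = -3 + 4j, -3 - 4j, -5 + j, -5 - j

The poles are the roots of the denominator s^4 + 16s^3 + 111s^2 + 406s + 650 = 0.
No real roots exist; factor into two real quadratics: (s^2 + 6s + 25)(s^2 + 10s + 26) = 0.
Each quadratic gives a conjugate pair via the quadratic formula.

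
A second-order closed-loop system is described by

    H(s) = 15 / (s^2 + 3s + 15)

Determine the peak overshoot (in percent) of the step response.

Comparing s^2 + 3s + 15 to s^2 + 2ζωₙs + ωₙ²: ωₙ = √15 ≈ 3.873 rad/s and ζ = 3/(2·√15) ≈ 0.3873.
%OS = 100·exp(−πζ/√(1−ζ²)) = 100·exp(−π·0.3873/√(1−0.3873²)) ≈ 26.7%.

%OS ≈ 26.7%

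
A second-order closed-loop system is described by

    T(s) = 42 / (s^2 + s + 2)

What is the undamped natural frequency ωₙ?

ωₙ ≈ 1.414 rad/s

Compare the denominator to the standard form s^2 + 2ζωₙs + ωₙ².
ωₙ² = 2, so ωₙ = √2 ≈ 1.414 rad/s.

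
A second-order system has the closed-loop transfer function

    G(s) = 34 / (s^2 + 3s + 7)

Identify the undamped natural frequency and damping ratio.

ωₙ ≈ 2.646 rad/s, ζ ≈ 0.5669

Compare the denominator to the standard form s^2 + 2ζωₙs + ωₙ².
ωₙ² = 7, so ωₙ = √7 ≈ 2.646 rad/s.
2ζωₙ = 3, so ζ = 3/(2·√7) ≈ 0.5669.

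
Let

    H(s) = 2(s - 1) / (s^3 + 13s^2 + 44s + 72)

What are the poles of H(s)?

The poles are the roots of the denominator s^3 + 13s^2 + 44s + 72 = 0.
Trying s = -9: the polynomial evaluates to 0, so (s + 9) is a factor.
Dividing out leaves s^2 + 4s + 8 = 0.
The quadratic formula then gives s = -2 ± 2j.

s = -2 ± 2j, -9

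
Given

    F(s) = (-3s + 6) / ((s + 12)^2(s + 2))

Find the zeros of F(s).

s = 2

Set the numerator to zero: -3s + 6 = 0, i.e. -3·(s - 2) = 0.
So s = 2.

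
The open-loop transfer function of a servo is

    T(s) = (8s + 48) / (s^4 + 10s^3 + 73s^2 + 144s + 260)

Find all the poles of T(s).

s = -4 ± 6j, -1 ± 2j

The poles are the roots of the denominator s^4 + 10s^3 + 73s^2 + 144s + 260 = 0.
No real roots exist; factor into two real quadratics: (s^2 + 8s + 52)(s^2 + 2s + 5) = 0.
Each quadratic gives a conjugate pair via the quadratic formula.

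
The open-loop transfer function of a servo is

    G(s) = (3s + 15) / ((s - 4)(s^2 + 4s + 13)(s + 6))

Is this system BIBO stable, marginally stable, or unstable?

unstable

The poles can be read from the denominator factors: s = 4, -2 ± 3j, -6.
Since the pole(s) at s = 4 lie in the right half-plane, the system is unstable.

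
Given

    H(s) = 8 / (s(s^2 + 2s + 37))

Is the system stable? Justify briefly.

The poles can be read from the denominator factors: s = 0, -1 + 6j, -1 - 6j.
Since the simple pole(s) at s = 0 lie on the jω-axis with none in the right half-plane, the system is marginally stable.

marginally stable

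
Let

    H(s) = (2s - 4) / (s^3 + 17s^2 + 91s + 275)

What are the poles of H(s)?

s = -3 ± 4j, -11

The poles are the roots of the denominator s^3 + 17s^2 + 91s + 275 = 0.
Trying s = -11: the polynomial evaluates to 0, so (s + 11) is a factor.
Dividing out leaves s^2 + 6s + 25 = 0.
The quadratic formula then gives s = -3 ± 4j.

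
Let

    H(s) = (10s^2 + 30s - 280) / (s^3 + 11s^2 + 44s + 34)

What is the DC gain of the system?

H(0) = -140/17 ≈ -8.235

Set s = 0: H(0) = (-280) / (34) = -140/17.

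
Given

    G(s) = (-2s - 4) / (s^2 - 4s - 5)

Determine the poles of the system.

s = 5, -1

The poles are the roots of the denominator s^2 - 4s - 5 = 0.
Factoring: (s - 5)(s + 1) = 0, so s = 5 and s = -1.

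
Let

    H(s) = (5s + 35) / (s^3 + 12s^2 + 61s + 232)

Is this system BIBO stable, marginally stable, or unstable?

stable

The denominator s^3 + 12s^2 + 61s + 232 factors as (s^2 + 4s + 29)(s + 8), giving poles at s = -2 + 5j, -2 - 5j, -8.
Since all poles lie strictly in the left half-plane, the system is stable.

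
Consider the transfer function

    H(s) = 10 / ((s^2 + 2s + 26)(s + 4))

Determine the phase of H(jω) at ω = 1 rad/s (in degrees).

At s = j1: numerator = 10, denominator = 98 + j33.
∠H = ∠num − ∠den = 0° − (18.610°) = -18.61°.

∠H(j1) ≈ -18.61°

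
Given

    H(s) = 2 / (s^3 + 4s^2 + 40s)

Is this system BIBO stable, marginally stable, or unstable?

The denominator s^3 + 4s^2 + 40s factors as s(s^2 + 4s + 40), giving poles at s = 0, -2 + 6j, -2 - 6j.
Since the simple pole(s) at s = 0 lie on the jω-axis with none in the right half-plane, the system is marginally stable.

marginally stable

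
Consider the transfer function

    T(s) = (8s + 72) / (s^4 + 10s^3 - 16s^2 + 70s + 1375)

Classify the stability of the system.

The denominator s^4 + 10s^3 - 16s^2 + 70s + 1375 factors as (s^2 - 6s + 25)(s + 5)(s + 11), giving poles at s = 3 ± 4j, -5, -11.
Since the pole(s) at s = 3 + 4j, 3 - 4j lie in the right half-plane, the system is unstable.

unstable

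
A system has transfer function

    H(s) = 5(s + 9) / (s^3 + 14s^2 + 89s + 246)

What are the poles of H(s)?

The poles are the roots of the denominator s^3 + 14s^2 + 89s + 246 = 0.
Trying s = -6: the polynomial evaluates to 0, so (s + 6) is a factor.
Dividing out leaves s^2 + 8s + 41 = 0.
The quadratic formula then gives s = -4 ± 5j.

s = -4 + 5j, -4 - 5j, -6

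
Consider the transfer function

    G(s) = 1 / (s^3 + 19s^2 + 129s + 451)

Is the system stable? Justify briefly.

The denominator s^3 + 19s^2 + 129s + 451 factors as (s^2 + 8s + 41)(s + 11), giving poles at s = -4 + 5j, -4 - 5j, -11.
Since all poles lie strictly in the left half-plane, the system is stable.

stable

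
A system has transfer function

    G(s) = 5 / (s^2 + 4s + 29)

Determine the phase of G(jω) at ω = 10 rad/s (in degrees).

∠G(j10) ≈ -150.6°

At s = j10: numerator = 5, denominator = -71 + j40.
∠G = ∠num − ∠den = 0° − (150.60°) = -150.6°.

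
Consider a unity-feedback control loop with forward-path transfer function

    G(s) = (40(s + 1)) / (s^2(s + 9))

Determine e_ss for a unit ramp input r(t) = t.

G(s) has 2 poles at the origin.
This is a Type 2 system; for a ramp input the steady-state error is zero.

e_ss = 0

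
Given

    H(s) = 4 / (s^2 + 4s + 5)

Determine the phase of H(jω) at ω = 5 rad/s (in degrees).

At s = j5: numerator = 4, denominator = -20 + j20.
∠H = ∠num − ∠den = 0° − (135°) = -135°.

∠H(j5) ≈ -135°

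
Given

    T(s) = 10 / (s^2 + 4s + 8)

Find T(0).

T(0) = 5/4 ≈ 1.250

At s = 0 each factor (s + a) contributes a and each (s^2 + bs + c) contributes c.
T(0) = 10·1 / ((8)) = 10/8 = 5/4.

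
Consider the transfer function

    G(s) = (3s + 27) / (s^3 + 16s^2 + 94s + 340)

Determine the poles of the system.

s = -3 + 5j, -3 - 5j, -10

The poles are the roots of the denominator s^3 + 16s^2 + 94s + 340 = 0.
Trying s = -10: the polynomial evaluates to 0, so (s + 10) is a factor.
Dividing out leaves s^2 + 6s + 34 = 0.
The quadratic formula then gives s = -3 ± 5j.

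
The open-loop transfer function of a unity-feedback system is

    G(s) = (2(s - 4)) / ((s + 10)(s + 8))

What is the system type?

The denominator has no factor of s at the origin — no free integrator — so this is a Type 0 system.

Type 0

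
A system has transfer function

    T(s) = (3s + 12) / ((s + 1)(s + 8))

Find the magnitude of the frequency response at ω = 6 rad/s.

Substitute s = j6: numerator = 12 + j18, denominator = -28 + j54.
|T(j6)| = |12 + j18| / |-28 + j54| = 21.633 / 60.828 ≈ 0.3556.

|T(j6)| ≈ 0.3556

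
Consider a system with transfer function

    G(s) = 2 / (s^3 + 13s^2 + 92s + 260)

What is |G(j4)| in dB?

|G(j4)|_dB ≈ -43.8 dB

Substitute s = j4: numerator = 2, denominator = 52 + j304.
|G(j4)| = |2| / |52 + j304| = 2 / 308.42 ≈ 0.006485.
In decibels: 20·log₁₀(0.006485) ≈ -43.8 dB.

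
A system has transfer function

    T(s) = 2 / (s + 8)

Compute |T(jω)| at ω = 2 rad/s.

|T(j2)| ≈ 0.2425

Substitute s = j2: numerator = 2, denominator = 8 + j2.
|T(j2)| = |2| / |8 + j2| = 2 / 8.2462 ≈ 0.2425.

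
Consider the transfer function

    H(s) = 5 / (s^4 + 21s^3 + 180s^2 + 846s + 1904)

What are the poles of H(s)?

The poles are the roots of the denominator s^4 + 21s^3 + 180s^2 + 846s + 1904 = 0.
Trying s = -8: the polynomial evaluates to 0, so (s + 8) is a factor.
Dividing out leaves s^3 + 13s^2 + 76s + 238 = 0.
This factors further as (s + 7)(s^2 + 6s + 34) = 0.

s = -8, -7, -3 + 5j, -3 - 5j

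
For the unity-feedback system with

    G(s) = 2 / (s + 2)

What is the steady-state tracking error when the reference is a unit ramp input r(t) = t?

e_ss = ∞

G(s) has no poles at the origin.
This is a Type 0 system; Kv = lim_{s→0} s·G(s) = 0, so the steady-state error for a ramp input is infinite.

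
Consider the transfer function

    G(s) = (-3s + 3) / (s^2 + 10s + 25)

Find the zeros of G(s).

s = 1

Set the numerator to zero: -3s + 3 = 0, i.e. -3·(s - 1) = 0.
So s = 1.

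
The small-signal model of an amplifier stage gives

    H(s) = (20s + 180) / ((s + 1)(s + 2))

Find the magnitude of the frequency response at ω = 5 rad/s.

Substitute s = j5: numerator = 180 + j100, denominator = -23 + j15.
|H(j5)| = |180 + j100| / |-23 + j15| = 205.91 / 27.459 ≈ 7.499.

|H(j5)| ≈ 7.499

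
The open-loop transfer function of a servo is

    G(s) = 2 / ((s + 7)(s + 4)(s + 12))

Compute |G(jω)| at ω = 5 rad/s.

|G(j5)| ≈ 0.002793

Substitute s = j5: numerator = 2, denominator = -239 + j675.
|G(j5)| = |2| / |-239 + j675| = 2 / 716.06 ≈ 0.002793.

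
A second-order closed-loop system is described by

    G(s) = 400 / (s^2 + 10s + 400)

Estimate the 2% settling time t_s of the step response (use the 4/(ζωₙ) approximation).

t_s ≈ 0.8000 s

Comparing s^2 + 10s + 400 to s^2 + 2ζωₙs + ωₙ²: ωₙ = 20 rad/s and ζ = 10/(2·20) = 0.25.
ζωₙ = 10/2 = 5, so t_s ≈ 4/(ζωₙ) = 4/5 = 0.8000 s.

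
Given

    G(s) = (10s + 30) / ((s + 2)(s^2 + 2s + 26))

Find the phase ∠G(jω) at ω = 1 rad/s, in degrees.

At s = j1: numerator = 30 + j10, denominator = 48 + j29.
∠G = ∠num − ∠den = 18.435° − (31.139°) = -12.70°.

∠G(j1) ≈ -12.70°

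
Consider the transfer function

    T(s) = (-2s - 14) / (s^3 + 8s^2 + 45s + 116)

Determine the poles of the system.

s = -2 ± 5j, -4

The poles are the roots of the denominator s^3 + 8s^2 + 45s + 116 = 0.
Trying s = -4: the polynomial evaluates to 0, so (s + 4) is a factor.
Dividing out leaves s^2 + 4s + 29 = 0.
The quadratic formula then gives s = -2 ± 5j.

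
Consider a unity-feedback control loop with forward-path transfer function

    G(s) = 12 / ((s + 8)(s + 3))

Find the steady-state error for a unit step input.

G(s) has no poles at the origin.
This is a Type 0 system. Kp = lim_{s→0} G(s) = 12/24 = 1/2.
e_ss = 1/(1 + Kp) = 1/(1 + 1/2) = 2/3 ≈ 0.6667.

e_ss = 0.6667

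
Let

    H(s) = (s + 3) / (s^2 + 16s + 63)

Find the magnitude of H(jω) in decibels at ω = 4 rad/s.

|H(j4)|_dB ≈ -24.0 dB

Substitute s = j4: numerator = 3 + j4, denominator = 47 + j64.
|H(j4)| = |3 + j4| / |47 + j64| = 5 / 79.404 ≈ 0.06297.
In decibels: 20·log₁₀(0.06297) ≈ -24.0 dB.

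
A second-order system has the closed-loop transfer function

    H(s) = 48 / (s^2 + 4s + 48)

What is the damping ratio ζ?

Compare the denominator to the standard form s^2 + 2ζωₙs + ωₙ².
ωₙ² = 48, so ωₙ = √48 ≈ 6.928 rad/s.
2ζωₙ = 4, so ζ = 4/(2·√48) ≈ 0.2887.

ζ ≈ 0.2887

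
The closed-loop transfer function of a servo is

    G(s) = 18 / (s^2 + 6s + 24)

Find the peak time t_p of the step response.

t_p ≈ 0.8112 s

Comparing s^2 + 6s + 24 to s^2 + 2ζωₙs + ωₙ²: ωₙ = √24 ≈ 4.899 rad/s and ζ = 6/(2·√24) ≈ 0.6124.
ζωₙ = 6/2 = 3, so ω_d = ωₙ√(1−ζ²) = √(ωₙ² − (ζωₙ)²) = √(24 − 3²) = √15 ≈ 3.873 rad/s.
t_p = π/ω_d = π/3.873 ≈ 0.8112 s.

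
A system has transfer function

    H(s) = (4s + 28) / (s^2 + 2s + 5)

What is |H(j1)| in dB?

|H(j1)|_dB ≈ 16.0 dB

Substitute s = j1: numerator = 28 + j4, denominator = 4 + j2.
|H(j1)| = |28 + j4| / |4 + j2| = 28.284 / 4.4721 ≈ 6.325.
In decibels: 20·log₁₀(6.325) ≈ 16.0 dB.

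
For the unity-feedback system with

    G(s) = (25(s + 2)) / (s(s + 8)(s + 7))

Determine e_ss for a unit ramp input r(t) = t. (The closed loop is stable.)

G(s) has one pole at the origin.
This is a Type 1 system. Kv = lim_{s→0} s·G(s) = 50/56 = 25/28.
e_ss = 1/Kv = 1/(25/28) = 28/25 ≈ 1.120.

e_ss = 1.120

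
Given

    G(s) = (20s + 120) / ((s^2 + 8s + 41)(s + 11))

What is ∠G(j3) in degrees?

At s = j3: numerator = 120 + j60, denominator = 280 + j360.
∠G = ∠num − ∠den = 26.565° − (52.125°) = -25.56°.

∠G(j3) ≈ -25.56°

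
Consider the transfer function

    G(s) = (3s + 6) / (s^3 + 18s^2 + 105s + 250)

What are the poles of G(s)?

s = -4 + 3j, -4 - 3j, -10

The poles are the roots of the denominator s^3 + 18s^2 + 105s + 250 = 0.
Trying s = -10: the polynomial evaluates to 0, so (s + 10) is a factor.
Dividing out leaves s^2 + 8s + 25 = 0.
The quadratic formula then gives s = -4 ± 3j.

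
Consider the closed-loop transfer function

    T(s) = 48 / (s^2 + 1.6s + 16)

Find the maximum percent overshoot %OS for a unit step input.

Comparing s^2 + 1.6s + 16 to s^2 + 2ζωₙs + ωₙ²: ωₙ = 4 rad/s and ζ = 1.6/(2·4) = 0.2.
%OS = 100·exp(−πζ/√(1−ζ²)) = 100·exp(−π·0.2/√(1−0.2²)) ≈ 52.7%.

%OS ≈ 52.7%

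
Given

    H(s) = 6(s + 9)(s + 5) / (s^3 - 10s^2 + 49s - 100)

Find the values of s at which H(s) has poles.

s = 3 ± 4j, 4

The poles are the roots of the denominator s^3 - 10s^2 + 49s - 100 = 0.
Trying s = 4: the polynomial evaluates to 0, so (s - 4) is a factor.
Dividing out leaves s^2 - 6s + 25 = 0.
The quadratic formula then gives s = 3 ± 4j.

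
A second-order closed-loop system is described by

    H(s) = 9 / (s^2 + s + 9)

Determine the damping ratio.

ζ ≈ 0.1667

Compare the denominator to the standard form s^2 + 2ζωₙs + ωₙ².
ωₙ² = 9, so ωₙ = 3 rad/s.
2ζωₙ = 1, so ζ = 1/(2·3) ≈ 0.1667.
With ζ = 0.1667 the response is underdamped.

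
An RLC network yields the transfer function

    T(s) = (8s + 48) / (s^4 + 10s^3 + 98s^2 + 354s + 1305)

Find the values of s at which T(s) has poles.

s = -3 + 6j, -3 - 6j, -2 + 5j, -2 - 5j

The poles are the roots of the denominator s^4 + 10s^3 + 98s^2 + 354s + 1305 = 0.
No real roots exist; factor into two real quadratics: (s^2 + 6s + 45)(s^2 + 4s + 29) = 0.
Each quadratic gives a conjugate pair via the quadratic formula.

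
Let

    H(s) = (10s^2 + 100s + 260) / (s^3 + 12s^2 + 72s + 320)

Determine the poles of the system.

The poles are the roots of the denominator s^3 + 12s^2 + 72s + 320 = 0.
Trying s = -8: the polynomial evaluates to 0, so (s + 8) is a factor.
Dividing out leaves s^2 + 4s + 40 = 0.
The quadratic formula then gives s = -2 ± 6j.

s = -2 + 6j, -2 - 6j, -8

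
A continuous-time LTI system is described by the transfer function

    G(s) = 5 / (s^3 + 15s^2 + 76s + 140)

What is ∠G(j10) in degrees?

At s = j10: numerator = 5, denominator = -1360 - j240.
∠G = ∠num − ∠den = 0° − (-169.99°) = 170.0°.

∠G(j10) ≈ 170.0°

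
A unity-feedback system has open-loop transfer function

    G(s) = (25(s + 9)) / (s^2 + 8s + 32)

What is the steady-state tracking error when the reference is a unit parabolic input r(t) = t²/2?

e_ss = ∞

G(s) has no poles at the origin.
This is a Type 0 system; Ka = lim_{s→0} s^2·G(s) = 0, so the steady-state error for a parabola input is infinite.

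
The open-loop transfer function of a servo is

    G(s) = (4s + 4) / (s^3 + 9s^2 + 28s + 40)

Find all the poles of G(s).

The poles are the roots of the denominator s^3 + 9s^2 + 28s + 40 = 0.
Trying s = -5: the polynomial evaluates to 0, so (s + 5) is a factor.
Dividing out leaves s^2 + 4s + 8 = 0.
The quadratic formula then gives s = -2 ± 2j.

s = -2 + 2j, -2 - 2j, -5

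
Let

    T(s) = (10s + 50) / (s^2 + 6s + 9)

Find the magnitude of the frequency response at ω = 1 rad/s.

Substitute s = j1: numerator = 50 + j10, denominator = 8 + j6.
|T(j1)| = |50 + j10| / |8 + j6| = 50.990 / 10 ≈ 5.099.

|T(j1)| ≈ 5.099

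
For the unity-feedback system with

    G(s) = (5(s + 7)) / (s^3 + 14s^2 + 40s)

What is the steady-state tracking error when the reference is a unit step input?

e_ss = 0

G(s) has one pole at the origin.
This is a Type 1 system; for a step input the steady-state error is zero.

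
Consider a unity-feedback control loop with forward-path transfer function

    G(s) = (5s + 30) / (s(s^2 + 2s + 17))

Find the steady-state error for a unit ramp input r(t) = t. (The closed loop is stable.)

e_ss = 0.5667

G(s) has one pole at the origin.
This is a Type 1 system. Kv = lim_{s→0} s·G(s) = 30/17.
e_ss = 1/Kv = 1/(30/17) = 17/30 ≈ 0.5667.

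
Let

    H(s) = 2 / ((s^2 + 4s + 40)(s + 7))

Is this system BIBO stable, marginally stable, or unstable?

The poles can be read from the denominator factors: s = -2 ± 6j, -7.
Since all poles lie strictly in the left half-plane, the system is stable.

stable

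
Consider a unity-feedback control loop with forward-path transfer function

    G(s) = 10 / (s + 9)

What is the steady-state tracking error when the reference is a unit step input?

e_ss = 0.4737

G(s) has no poles at the origin.
This is a Type 0 system. Kp = lim_{s→0} G(s) = 10/9.
e_ss = 1/(1 + Kp) = 1/(1 + 10/9) = 9/19 ≈ 0.4737.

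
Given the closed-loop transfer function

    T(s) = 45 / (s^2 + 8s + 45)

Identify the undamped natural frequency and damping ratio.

ωₙ ≈ 6.708 rad/s, ζ ≈ 0.5963

Compare the denominator to the standard form s^2 + 2ζωₙs + ωₙ².
ωₙ² = 45, so ωₙ = √45 ≈ 6.708 rad/s.
2ζωₙ = 8, so ζ = 8/(2·√45) ≈ 0.5963.
With ζ = 0.5963 the response is underdamped.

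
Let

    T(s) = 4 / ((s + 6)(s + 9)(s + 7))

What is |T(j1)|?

|T(j1)| ≈ 0.01027

Substitute s = j1: numerator = 4, denominator = 356 + j158.
|T(j1)| = |4| / |356 + j158| = 4 / 389.49 ≈ 0.01027.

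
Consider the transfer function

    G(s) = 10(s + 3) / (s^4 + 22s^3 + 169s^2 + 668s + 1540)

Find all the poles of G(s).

The poles are the roots of the denominator s^4 + 22s^3 + 169s^2 + 668s + 1540 = 0.
Trying s = -11: the polynomial evaluates to 0, so (s + 11) is a factor.
Dividing out leaves s^3 + 11s^2 + 48s + 140 = 0.
This factors further as (s^2 + 4s + 20)(s + 7) = 0.

s = -2 + 4j, -2 - 4j, -11, -7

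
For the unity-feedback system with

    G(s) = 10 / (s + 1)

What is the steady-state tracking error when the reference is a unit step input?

G(s) has no poles at the origin.
This is a Type 0 system. Kp = lim_{s→0} G(s) = 10/1.
e_ss = 1/(1 + Kp) = 1/(1 + 10) = 1/11 ≈ 0.09091.

e_ss = 0.09091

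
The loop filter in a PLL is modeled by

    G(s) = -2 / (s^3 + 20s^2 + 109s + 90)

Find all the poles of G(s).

s = -10, -1, -9

The poles are the roots of the denominator s^3 + 20s^2 + 109s + 90 = 0.
Trying s = -10: the polynomial evaluates to 0, so (s + 10) is a factor.
Dividing out leaves s^2 + 10s + 9 = 0.
Factoring the quadratic: (s + 1)(s + 9) = 0.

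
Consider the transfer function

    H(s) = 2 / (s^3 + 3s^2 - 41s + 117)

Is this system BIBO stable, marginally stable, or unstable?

The denominator s^3 + 3s^2 - 41s + 117 factors as (s^2 - 6s + 13)(s + 9), giving poles at s = 3 ± 2j, -9.
Since the pole(s) at s = 3 + 2j, 3 - 2j lie in the right half-plane, the system is unstable.

unstable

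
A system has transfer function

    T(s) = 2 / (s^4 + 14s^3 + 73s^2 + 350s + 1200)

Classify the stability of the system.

The denominator s^4 + 14s^3 + 73s^2 + 350s + 1200 factors as (s^2 + 25)(s + 8)(s + 6), giving poles at s = 5j, -5j, -8, -6.
Since the simple pole(s) at s = ±5j lie on the jω-axis with none in the right half-plane, the system is marginally stable.

marginally stable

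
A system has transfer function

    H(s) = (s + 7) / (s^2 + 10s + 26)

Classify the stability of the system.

stable

The poles can be read from the denominator factors: s = -5 ± j.
Since all poles lie strictly in the left half-plane, the system is stable.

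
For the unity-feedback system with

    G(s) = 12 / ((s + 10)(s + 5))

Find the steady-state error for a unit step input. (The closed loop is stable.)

G(s) has no poles at the origin.
This is a Type 0 system. Kp = lim_{s→0} G(s) = 12/50 = 6/25.
e_ss = 1/(1 + Kp) = 1/(1 + 6/25) = 25/31 ≈ 0.8065.

e_ss = 0.8065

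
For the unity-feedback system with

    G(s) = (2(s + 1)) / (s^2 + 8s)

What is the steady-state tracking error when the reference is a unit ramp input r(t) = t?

G(s) has one pole at the origin.
This is a Type 1 system. Kv = lim_{s→0} s·G(s) = 2/8 = 1/4.
e_ss = 1/Kv = 1/(1/4) = 4.

e_ss = 4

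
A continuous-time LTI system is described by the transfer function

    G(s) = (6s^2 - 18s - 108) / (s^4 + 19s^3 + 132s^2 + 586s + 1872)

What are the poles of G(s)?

s = -8, -1 + 5j, -1 - 5j, -9

The poles are the roots of the denominator s^4 + 19s^3 + 132s^2 + 586s + 1872 = 0.
Trying s = -8: the polynomial evaluates to 0, so (s + 8) is a factor.
Dividing out leaves s^3 + 11s^2 + 44s + 234 = 0.
This factors further as (s^2 + 2s + 26)(s + 9) = 0.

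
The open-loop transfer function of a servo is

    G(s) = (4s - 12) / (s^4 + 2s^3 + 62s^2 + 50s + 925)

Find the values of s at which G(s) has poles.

The poles are the roots of the denominator s^4 + 2s^3 + 62s^2 + 50s + 925 = 0.
No real roots exist; factor into two real quadratics: (s^2 + 25)(s^2 + 2s + 37) = 0.
Each quadratic gives a conjugate pair via the quadratic formula.

s = 5j, -5j, -1 + 6j, -1 - 6j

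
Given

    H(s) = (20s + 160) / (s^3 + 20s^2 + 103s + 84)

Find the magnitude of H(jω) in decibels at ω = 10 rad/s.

Substitute s = j10: numerator = 160 + j200, denominator = -1916 + j30.
|H(j10)| = |160 + j200| / |-1916 + j30| = 256.12 / 1916.2 ≈ 0.1337.
In decibels: 20·log₁₀(0.1337) ≈ -17.5 dB.

|H(j10)|_dB ≈ -17.5 dB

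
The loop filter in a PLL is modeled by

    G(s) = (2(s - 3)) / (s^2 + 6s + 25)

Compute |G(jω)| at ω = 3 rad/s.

|G(j3)| ≈ 0.3523

Substitute s = j3: numerator = -6 + j6, denominator = 16 + j18.
|G(j3)| = |-6 + j6| / |16 + j18| = 8.4853 / 24.083 ≈ 0.3523.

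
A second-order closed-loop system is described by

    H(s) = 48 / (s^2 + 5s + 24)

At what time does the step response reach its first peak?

Comparing s^2 + 5s + 24 to s^2 + 2ζωₙs + ωₙ²: ωₙ = √24 ≈ 4.899 rad/s and ζ = 5/(2·√24) ≈ 0.5103.
ζωₙ = 5/2 = 2.5, so ω_d = ωₙ√(1−ζ²) = √(ωₙ² − (ζωₙ)²) = √(24 − 2.5²) = √17.75 ≈ 4.213 rad/s.
t_p = π/ω_d = π/4.213 ≈ 0.7457 s.

t_p ≈ 0.7457 s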